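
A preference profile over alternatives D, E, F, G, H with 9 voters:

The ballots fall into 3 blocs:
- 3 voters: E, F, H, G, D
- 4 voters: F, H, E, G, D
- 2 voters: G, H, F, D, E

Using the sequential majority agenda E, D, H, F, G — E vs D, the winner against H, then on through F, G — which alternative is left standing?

F

Round 1: E vs D — 7–2, E advances.
Round 2: E vs H — 3–6, H advances.
Round 3: H vs F — 2–7, F advances.
Round 4: F vs G — 7–2, F advances.
F survives the agenda.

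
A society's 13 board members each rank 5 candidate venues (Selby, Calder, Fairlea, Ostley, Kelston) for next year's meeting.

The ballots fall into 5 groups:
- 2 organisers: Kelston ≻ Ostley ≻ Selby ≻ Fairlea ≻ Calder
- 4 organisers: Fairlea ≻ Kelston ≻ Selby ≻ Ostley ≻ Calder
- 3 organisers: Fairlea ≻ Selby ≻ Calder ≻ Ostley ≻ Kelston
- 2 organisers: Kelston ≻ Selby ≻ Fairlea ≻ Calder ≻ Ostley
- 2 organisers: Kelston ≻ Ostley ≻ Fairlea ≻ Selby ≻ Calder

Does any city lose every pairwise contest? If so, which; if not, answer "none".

Pairwise majorities:
Selby vs Calder: Selby preferred on 2+4+3+2+2 = 13 ballots; Selby wins 13–0.
Selby vs Fairlea: 2+2 = 4 for Selby, 9 for Fairlea — Fairlea by 9–4.
Selby vs Ostley: Selby preferred on 4+3+2 = 9 ballots; Selby wins 9–4.
Selby vs Kelston: 3 to 10, Kelston.
Calder vs Fairlea: Fairlea, 13–0.
Calder vs Ostley: Ostley wins 8–5.
Calder vs Kelston: Calder preferred on 3 ballots; Kelston wins 10–3.
Fairlea–Ostley: Fairlea 9–4.
Fairlea–Kelston: Fairlea 7–6.
Ostley vs Kelston: Ostley is ranked higher on 3 ballots, Kelston on 10. Kelston wins 10–3.
Only Calder has no wins; Calder is the Condorcet loser.

Calder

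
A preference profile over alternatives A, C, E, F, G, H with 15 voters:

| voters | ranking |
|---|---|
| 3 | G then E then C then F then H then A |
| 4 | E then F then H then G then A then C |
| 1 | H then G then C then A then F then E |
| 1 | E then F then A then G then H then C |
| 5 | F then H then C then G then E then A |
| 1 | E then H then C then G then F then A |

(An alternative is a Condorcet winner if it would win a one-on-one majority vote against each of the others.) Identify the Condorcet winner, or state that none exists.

none

Pairwise majorities:
A vs C: A is ranked higher on 4+1 = 5 ballots, C on 10. C wins 10–5.
A vs E: 1 for A, 14 for E — E by 14–1.
A vs F: 1 to 14, F.
A vs G: A is ranked higher on 1 ballot, G on 14. G wins 14–1.
A vs H: 1 to 14, H.
C vs E: C preferred on 1+5 = 6 ballots; E wins 9–6.
C vs F: 5 to 10, F.
C vs G: C is ranked higher on 5+1 = 6 ballots, G on 9. G wins 9–6.
C vs H: C is ranked higher on 3 ballots, H on 12. H wins 12–3.
E vs F: 3+4+1+1 = 9 for E, 6 for F — E by 9–6.
E vs G: E preferred on 4+1+1 = 6 ballots; G wins 9–6.
E vs H: 3+4+1+1 = 9 for E, 6 for H — E by 9–6.
F vs G: F is ranked higher on 4+1+5 = 10 ballots, G on 5. F wins 10–5.
F vs H: 13 to 2, F.
G vs H: 3+1 = 4 for G, 11 for H — H by 11–4.
Every alternative loses at least once (A loses to C; C loses to E; E loses to G; F loses to E; G loses to F; H loses to E). The majority relation contains the cycle E beats F beats G beats E, so there is no Condorcet winner.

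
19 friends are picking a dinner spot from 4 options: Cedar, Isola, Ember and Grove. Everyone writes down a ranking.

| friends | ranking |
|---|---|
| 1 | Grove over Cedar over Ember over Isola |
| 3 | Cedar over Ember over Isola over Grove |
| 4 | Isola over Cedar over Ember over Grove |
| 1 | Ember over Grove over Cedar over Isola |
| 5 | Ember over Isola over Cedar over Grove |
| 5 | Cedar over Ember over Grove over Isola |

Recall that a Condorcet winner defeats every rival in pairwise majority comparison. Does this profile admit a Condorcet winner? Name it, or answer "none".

Cedar

Head-to-head results (19 friends):
Cedar vs Isola: Cedar, 10–9.
Cedar vs Ember: Cedar wins 13–6.
Cedar–Grove: Cedar 17–2.
Isola vs Ember: Ember, 15–4.
Isola vs Grove: Isola wins 12–7.
Ember vs Grove: Ember wins 18–1.
Only Cedar has no losses; Cedar is the Condorcet winner.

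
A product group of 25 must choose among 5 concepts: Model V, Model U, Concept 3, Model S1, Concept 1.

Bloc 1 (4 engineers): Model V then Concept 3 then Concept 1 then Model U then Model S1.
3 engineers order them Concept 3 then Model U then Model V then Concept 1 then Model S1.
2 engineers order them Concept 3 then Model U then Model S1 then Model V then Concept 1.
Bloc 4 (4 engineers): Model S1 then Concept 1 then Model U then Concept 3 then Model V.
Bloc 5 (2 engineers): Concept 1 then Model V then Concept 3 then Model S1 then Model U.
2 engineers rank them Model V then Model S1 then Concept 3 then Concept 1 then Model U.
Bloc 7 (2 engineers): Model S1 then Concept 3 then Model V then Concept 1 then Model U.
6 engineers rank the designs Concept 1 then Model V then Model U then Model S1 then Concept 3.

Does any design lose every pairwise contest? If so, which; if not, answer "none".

none

Pairwise majorities:
Model V–Model U: Model V 16–9.
Model V vs Concept 3: Model V, 14–11.
Model V vs Model S1: Model V wins 17–8.
Model V vs Concept 1: Model V preferred on 4+3+2+2+2 = 13 ballots; Model V wins 13–12.
Model U vs Concept 3: 10 to 15, Concept 3.
Model U vs Model S1: Model U preferred on 4+3+2+6 = 15 ballots; Model U wins 15–10.
Model U vs Concept 1: 3+2 = 5 for Model U, 20 for Concept 1 — Concept 1 by 20–5.
Concept 3 vs Model S1: 11 to 14, Model S1.
Concept 3 vs Concept 1: Concept 3 wins 13–12.
Model S1 vs Concept 1: Model S1 is ranked higher on 2+4+2+2 = 10 ballots, Concept 1 on 15. Concept 1 wins 15–10.
No design is winless: Model V beats Model U; Model U beats Model S1; Concept 3 beats Model U; Model S1 beats Concept 3; Concept 1 beats Model U. There is no Condorcet loser.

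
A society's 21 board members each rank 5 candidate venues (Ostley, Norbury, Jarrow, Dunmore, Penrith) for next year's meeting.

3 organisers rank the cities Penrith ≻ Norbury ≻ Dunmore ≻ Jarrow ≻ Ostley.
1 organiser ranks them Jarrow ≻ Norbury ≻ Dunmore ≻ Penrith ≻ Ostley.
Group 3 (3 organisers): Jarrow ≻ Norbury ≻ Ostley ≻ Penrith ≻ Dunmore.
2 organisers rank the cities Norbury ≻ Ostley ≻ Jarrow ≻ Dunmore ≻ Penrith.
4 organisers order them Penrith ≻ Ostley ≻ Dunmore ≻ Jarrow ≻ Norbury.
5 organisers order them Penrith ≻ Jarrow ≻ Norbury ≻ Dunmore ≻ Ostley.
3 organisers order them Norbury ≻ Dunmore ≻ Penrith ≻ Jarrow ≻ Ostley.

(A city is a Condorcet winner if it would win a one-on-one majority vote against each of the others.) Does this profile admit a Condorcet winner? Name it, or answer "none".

Head-to-head results (21 organisers):
Ostley vs Norbury: Ostley preferred on 4 ballots; Norbury wins 17–4.
Ostley vs Jarrow: 2+4 = 6 for Ostley, 15 for Jarrow — Jarrow by 15–6.
Ostley vs Dunmore: Dunmore, 12–9.
Ostley vs Penrith: Penrith, 16–5.
Norbury–Jarrow: Jarrow 13–8.
Norbury vs Dunmore: Norbury preferred on 3+1+3+2+5+3 = 17 ballots; Norbury wins 17–4.
Norbury vs Penrith: 1+3+2+3 = 9 for Norbury, 12 for Penrith — Penrith by 12–9.
Jarrow–Dunmore: Jarrow 11–10.
Jarrow vs Penrith: Jarrow preferred on 1+3+2 = 6 ballots; Penrith wins 15–6.
Dunmore vs Penrith: Penrith wins 15–6.
Penrith beats each of Ostley, Norbury, Jarrow, Dunmore — Penrith is the Condorcet winner.

Penrith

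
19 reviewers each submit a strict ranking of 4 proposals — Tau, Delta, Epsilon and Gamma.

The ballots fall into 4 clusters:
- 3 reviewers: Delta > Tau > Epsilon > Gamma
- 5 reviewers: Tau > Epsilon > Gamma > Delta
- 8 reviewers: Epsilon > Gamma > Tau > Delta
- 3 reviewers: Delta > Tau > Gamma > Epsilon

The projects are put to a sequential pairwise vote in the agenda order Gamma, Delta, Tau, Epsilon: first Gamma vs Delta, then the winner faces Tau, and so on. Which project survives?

Tau

Round 1: Gamma vs Delta — 13–6, Gamma advances.
Round 2: Gamma vs Tau — 8–11, Tau advances.
Round 3: Tau vs Epsilon — 11–8, Tau advances.
The agenda winner is Tau.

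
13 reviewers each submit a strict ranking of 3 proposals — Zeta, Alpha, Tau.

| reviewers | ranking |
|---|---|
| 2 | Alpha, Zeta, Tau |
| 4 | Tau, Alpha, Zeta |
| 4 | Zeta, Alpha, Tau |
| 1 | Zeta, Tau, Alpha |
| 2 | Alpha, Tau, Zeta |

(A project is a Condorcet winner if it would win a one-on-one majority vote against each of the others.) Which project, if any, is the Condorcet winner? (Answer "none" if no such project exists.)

Head-to-head results (13 reviewers):
Zeta vs Alpha: 5 to 8, Alpha.
Zeta vs Tau: Zeta preferred on 2+4+1 = 7 ballots; Zeta wins 7–6.
Alpha vs Tau: 2+4+2 = 8 for Alpha, 5 for Tau — Alpha by 8–5.
Alpha wins every pairwise contest, so Alpha is the Condorcet winner.

Alpha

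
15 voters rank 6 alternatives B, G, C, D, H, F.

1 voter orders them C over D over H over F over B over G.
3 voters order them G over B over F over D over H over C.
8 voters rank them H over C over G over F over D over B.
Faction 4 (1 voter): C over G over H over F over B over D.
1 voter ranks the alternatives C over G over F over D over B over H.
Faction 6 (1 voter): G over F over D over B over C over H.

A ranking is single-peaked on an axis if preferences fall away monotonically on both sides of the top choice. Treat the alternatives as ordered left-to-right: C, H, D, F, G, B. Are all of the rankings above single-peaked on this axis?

Axis positions: C=1, H=2, D=3, F=4, G=5, B=6.
Faction 1: ranking walks positions 1-3-2-4-6-5; D is ranked above H even though H lies between D and the peak C on the axis — preferences dip and rise again. Not single-peaked.
Faction 2 (peak G at position 5): ranking walks positions 5-6-4-3-2-1, expanding outward from the peak — single-peaked.
Faction 3: ranking walks positions 2-1-5-4-3-6; G is ranked above D even though D lies between G and the peak H on the axis — preferences dip and rise again. Not single-peaked.
Faction 4: ranking walks positions 1-5-2-4-6-3; G is ranked above H even though H lies between G and the peak C on the axis — preferences dip and rise again. Not single-peaked.
Faction 5: ranking walks positions 1-5-4-3-6-2; G is ranked above H even though H lies between G and the peak C on the axis — preferences dip and rise again. Not single-peaked.
Faction 6: ranking walks positions 5-4-3-6-1-2; C is ranked above H even though H lies between C and the peak G on the axis — preferences dip and rise again. Not single-peaked.
Faction 1 violates single-peakedness, so the profile is not single-peaked on this axis.

no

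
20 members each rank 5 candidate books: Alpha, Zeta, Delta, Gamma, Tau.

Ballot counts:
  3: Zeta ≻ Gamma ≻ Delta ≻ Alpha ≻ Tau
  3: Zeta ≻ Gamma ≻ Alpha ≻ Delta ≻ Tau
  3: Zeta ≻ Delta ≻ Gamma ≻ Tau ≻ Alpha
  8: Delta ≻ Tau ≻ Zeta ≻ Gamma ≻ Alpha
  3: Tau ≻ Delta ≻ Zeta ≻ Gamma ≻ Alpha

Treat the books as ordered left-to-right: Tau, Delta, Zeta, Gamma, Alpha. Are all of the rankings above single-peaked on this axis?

yes

Axis positions: Tau=1, Delta=2, Zeta=3, Gamma=4, Alpha=5.
Cluster 1 (peak Zeta at position 3): ranking walks positions 3-4-2-5-1, expanding outward from the peak — single-peaked.
Cluster 2 (peak Zeta at position 3): ranking walks positions 3-4-5-2-1, expanding outward from the peak — single-peaked.
Cluster 3 (peak Zeta at position 3): ranking walks positions 3-2-4-1-5, expanding outward from the peak — single-peaked.
Cluster 4 (peak Delta at position 2): ranking walks positions 2-1-3-4-5, expanding outward from the peak — single-peaked.
Cluster 5 (peak Tau at position 1): ranking walks positions 1-2-3-4-5, expanding outward from the peak — single-peaked.
Every ranking is single-peaked on this axis.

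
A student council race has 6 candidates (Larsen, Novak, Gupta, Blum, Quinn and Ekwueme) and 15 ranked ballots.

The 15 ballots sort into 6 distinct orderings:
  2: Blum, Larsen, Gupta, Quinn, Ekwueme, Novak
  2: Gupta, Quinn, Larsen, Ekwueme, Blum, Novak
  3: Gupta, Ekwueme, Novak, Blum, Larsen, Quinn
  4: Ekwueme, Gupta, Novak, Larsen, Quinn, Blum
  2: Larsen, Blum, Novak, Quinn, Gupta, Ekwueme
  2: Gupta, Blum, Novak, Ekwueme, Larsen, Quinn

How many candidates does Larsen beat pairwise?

2

Larsen against each rival (15 voters):
Larsen vs Novak: Larsen preferred on 2+2+2 = 6 ballots; Novak wins 9–6.
Larsen vs Gupta: Gupta wins 11–4.
Larsen vs Blum: Larsen wins 8–7.
Larsen vs Quinn: Larsen preferred on 2+3+4+2+2 = 13 ballots; Larsen wins 13–2.
Larsen vs Ekwueme: Ekwueme, 9–6.
Larsen beats Blum, Quinn; loses to Novak, Gupta, Ekwueme — 2 pairwise wins.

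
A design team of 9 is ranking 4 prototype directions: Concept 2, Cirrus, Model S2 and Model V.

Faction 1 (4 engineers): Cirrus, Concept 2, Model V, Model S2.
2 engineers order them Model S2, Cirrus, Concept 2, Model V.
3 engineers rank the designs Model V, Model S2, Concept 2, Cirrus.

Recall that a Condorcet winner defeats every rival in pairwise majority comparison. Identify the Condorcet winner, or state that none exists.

none

Pairwise majorities:
Concept 2 vs Cirrus: 3 for Concept 2, 6 for Cirrus — Cirrus by 6–3.
Concept 2 vs Model S2: Concept 2 preferred on 4 ballots; Model S2 wins 5–4.
Concept 2 vs Model V: 4+2 = 6 for Concept 2, 3 for Model V — Concept 2 by 6–3.
Cirrus vs Model S2: Cirrus is ranked higher on 4 ballots, Model S2 on 5. Model S2 wins 5–4.
Cirrus vs Model V: Cirrus preferred on 4+2 = 6 ballots; Cirrus wins 6–3.
Model S2 vs Model V: Model S2 is ranked higher on 2 ballots, Model V on 7. Model V wins 7–2.
No design is unbeaten: Concept 2 loses to Cirrus; Cirrus loses to Model S2; Model S2 loses to Model V; Model V loses to Concept 2. In particular Concept 2 > Model V > Model S2 > Concept 2 is a majority cycle — no Condorcet winner exists.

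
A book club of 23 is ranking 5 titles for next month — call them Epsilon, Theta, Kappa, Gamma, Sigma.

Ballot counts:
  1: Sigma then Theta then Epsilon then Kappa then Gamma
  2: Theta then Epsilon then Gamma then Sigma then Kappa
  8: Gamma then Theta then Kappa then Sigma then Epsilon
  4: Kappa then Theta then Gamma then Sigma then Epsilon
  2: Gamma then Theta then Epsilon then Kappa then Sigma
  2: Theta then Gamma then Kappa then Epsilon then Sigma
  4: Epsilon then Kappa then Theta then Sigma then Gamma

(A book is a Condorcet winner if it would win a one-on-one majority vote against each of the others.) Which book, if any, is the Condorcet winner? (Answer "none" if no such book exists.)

Theta

Check each pair by majority over 23 ballots:
Epsilon–Theta: Theta 19–4.
Epsilon vs Kappa: 1+2+2+4 = 9 for Epsilon, 14 for Kappa — Kappa by 14–9.
Epsilon vs Gamma: Gamma, 16–7.
Epsilon–Sigma: Sigma 13–10.
Theta vs Kappa: 15 to 8, Theta.
Theta vs Gamma: 1+2+4+2+4 = 13 for Theta, 10 for Gamma — Theta by 13–10.
Theta–Sigma: Theta 22–1.
Kappa vs Gamma: 9 to 14, Gamma.
Kappa vs Sigma: Kappa, 20–3.
Gamma vs Sigma: Gamma preferred on 2+8+4+2+2 = 18 ballots; Gamma wins 18–5.
Theta wins every pairwise contest, so Theta is the Condorcet winner.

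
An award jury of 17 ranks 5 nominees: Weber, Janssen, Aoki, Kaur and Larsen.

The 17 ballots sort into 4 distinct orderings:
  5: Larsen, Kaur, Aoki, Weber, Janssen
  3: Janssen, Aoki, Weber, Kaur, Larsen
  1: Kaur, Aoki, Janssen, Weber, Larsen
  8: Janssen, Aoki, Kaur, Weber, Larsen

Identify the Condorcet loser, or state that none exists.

Larsen

Pairwise majorities:
Weber vs Janssen: Janssen wins 12–5.
Weber vs Aoki: Weber preferred on 0 ballots; Aoki wins 17–0.
Weber vs Kaur: Kaur wins 14–3.
Weber vs Larsen: Weber wins 12–5.
Janssen vs Aoki: 3+8 = 11 for Janssen, 6 for Aoki — Janssen by 11–6.
Janssen–Kaur: Janssen 11–6.
Janssen vs Larsen: Janssen wins 12–5.
Aoki vs Kaur: Aoki wins 11–6.
Aoki–Larsen: Aoki 12–5.
Kaur vs Larsen: Kaur wins 12–5.
Larsen is beaten in every head-to-head and is the Condorcet loser.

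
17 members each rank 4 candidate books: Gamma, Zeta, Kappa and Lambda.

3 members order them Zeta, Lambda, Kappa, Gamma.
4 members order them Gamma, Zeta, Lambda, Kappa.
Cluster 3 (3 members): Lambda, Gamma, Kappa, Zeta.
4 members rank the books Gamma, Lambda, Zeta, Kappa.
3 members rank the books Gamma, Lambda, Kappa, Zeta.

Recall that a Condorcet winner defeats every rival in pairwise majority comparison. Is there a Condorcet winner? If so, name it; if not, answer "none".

Head-to-head results (17 members):
Gamma vs Zeta: Gamma, 14–3.
Gamma–Kappa: Gamma 14–3.
Gamma vs Lambda: Gamma, 11–6.
Zeta vs Kappa: Zeta, 11–6.
Zeta vs Lambda: Lambda, 10–7.
Kappa–Lambda: Lambda 17–0.
Gamma defeats every rival head-to-head and is the Condorcet winner.

Gamma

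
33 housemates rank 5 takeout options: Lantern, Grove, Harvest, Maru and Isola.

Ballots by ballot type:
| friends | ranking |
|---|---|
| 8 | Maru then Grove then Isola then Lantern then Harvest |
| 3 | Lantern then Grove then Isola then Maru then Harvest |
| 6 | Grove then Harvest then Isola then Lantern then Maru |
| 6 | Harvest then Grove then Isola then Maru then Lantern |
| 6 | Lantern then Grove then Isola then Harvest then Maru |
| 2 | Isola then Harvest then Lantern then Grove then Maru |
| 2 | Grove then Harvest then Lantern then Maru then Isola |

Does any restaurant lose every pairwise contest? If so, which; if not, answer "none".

Maru

Head-to-head results (33 friends):
Lantern vs Grove: Lantern preferred on 3+6+2 = 11 ballots; Grove wins 22–11.
Lantern vs Harvest: 17 to 16, Lantern.
Lantern–Maru: Lantern 19–14.
Lantern vs Isola: Isola wins 22–11.
Grove vs Harvest: Grove wins 25–8.
Grove vs Maru: Grove is ranked higher on 3+6+6+6+2+2 = 25 ballots, Maru on 8. Grove wins 25–8.
Grove vs Isola: Grove wins 31–2.
Harvest–Maru: Harvest 22–11.
Harvest–Isola: Isola 19–14.
Maru vs Isola: Isola wins 23–10.
Only Maru has no wins; Maru is the Condorcet loser.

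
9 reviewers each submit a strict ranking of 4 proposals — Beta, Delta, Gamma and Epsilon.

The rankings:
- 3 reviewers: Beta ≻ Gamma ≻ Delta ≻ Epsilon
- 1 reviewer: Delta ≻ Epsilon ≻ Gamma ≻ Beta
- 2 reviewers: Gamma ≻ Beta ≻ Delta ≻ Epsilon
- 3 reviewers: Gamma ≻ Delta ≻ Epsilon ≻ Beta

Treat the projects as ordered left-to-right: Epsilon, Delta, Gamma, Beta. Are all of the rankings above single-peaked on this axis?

yes

Axis positions: Epsilon=1, Delta=2, Gamma=3, Beta=4.
Type 1 (peak Beta at position 4): ranking walks positions 4-3-2-1, expanding outward from the peak — single-peaked.
Type 2 (peak Delta at position 2): ranking walks positions 2-1-3-4, expanding outward from the peak — single-peaked.
Type 3 (peak Gamma at position 3): ranking walks positions 3-4-2-1, expanding outward from the peak — single-peaked.
Type 4 (peak Gamma at position 3): ranking walks positions 3-2-1-4, expanding outward from the peak — single-peaked.
Every ranking is single-peaked on this axis.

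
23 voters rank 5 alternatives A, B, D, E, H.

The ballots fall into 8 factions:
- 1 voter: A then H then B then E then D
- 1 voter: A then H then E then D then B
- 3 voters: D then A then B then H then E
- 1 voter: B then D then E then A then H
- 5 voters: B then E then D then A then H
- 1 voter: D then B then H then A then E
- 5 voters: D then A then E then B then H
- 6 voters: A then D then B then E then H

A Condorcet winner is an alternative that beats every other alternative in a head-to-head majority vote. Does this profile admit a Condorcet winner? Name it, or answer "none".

D

Head-to-head results (23 voters):
A vs B: A, 16–7.
A vs D: 1+1+6 = 8 for A, 15 for D — D by 15–8.
A vs E: 1+1+3+1+5+6 = 17 for A, 6 for E — A by 17–6.
A–H: A 22–1.
B vs D: D wins 16–7.
B vs E: 1+3+1+5+1+6 = 17 for B, 6 for E — B by 17–6.
B vs H: B wins 21–2.
D vs E: D wins 16–7.
D vs H: D, 21–2.
E vs H: E, 17–6.
Only D has no losses; D is the Condorcet winner.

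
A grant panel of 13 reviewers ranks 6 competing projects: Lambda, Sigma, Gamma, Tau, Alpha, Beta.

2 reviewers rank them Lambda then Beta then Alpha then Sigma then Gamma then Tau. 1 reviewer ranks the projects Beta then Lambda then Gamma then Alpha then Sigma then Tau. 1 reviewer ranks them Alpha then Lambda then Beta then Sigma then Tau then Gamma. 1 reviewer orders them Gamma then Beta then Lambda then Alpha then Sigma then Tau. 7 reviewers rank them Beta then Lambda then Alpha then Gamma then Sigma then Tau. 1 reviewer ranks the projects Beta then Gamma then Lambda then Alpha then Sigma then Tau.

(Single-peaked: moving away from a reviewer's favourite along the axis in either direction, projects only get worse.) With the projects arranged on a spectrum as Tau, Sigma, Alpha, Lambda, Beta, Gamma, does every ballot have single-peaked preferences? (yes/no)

Axis positions: Tau=1, Sigma=2, Alpha=3, Lambda=4, Beta=5, Gamma=6.
Faction 1 (peak Lambda at position 4): ranking walks positions 4-5-3-2-6-1, expanding outward from the peak — single-peaked.
Faction 2 (peak Beta at position 5): ranking walks positions 5-4-6-3-2-1, expanding outward from the peak — single-peaked.
Faction 3 (peak Alpha at position 3): ranking walks positions 3-4-5-2-1-6, expanding outward from the peak — single-peaked.
Faction 4 (peak Gamma at position 6): ranking walks positions 6-5-4-3-2-1, expanding outward from the peak — single-peaked.
Faction 5 (peak Beta at position 5): ranking walks positions 5-4-3-6-2-1, expanding outward from the peak — single-peaked.
Faction 6 (peak Beta at position 5): ranking walks positions 5-6-4-3-2-1, expanding outward from the peak — single-peaked.
Every ranking is single-peaked on this axis.

yes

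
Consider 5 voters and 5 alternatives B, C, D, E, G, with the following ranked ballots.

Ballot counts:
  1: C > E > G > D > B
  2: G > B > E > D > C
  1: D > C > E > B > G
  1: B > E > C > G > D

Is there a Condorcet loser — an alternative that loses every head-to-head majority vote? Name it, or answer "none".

none

Head-to-head results (5 voters):
B vs C: B preferred on 2+1 = 3 ballots; B wins 3–2.
B vs D: 2+1 = 3 for B, 2 for D — B by 3–2.
B vs E: B is ranked higher on 2+1 = 3 ballots, E on 2. B wins 3–2.
B vs G: B preferred on 1+1 = 2 ballots; G wins 3–2.
C vs D: 2 to 3, D.
C vs E: C preferred on 1+1 = 2 ballots; E wins 3–2.
C vs G: C preferred on 1+1+1 = 3 ballots; C wins 3–2.
D vs E: E, 4–1.
D vs G: 1 to 4, G.
E vs G: E is ranked higher on 1+1+1 = 3 ballots, G on 2. E wins 3–2.
Each alternative has at least one pairwise win (B beats C; C beats G; D beats C; E beats C; G beats B) — no Condorcet loser.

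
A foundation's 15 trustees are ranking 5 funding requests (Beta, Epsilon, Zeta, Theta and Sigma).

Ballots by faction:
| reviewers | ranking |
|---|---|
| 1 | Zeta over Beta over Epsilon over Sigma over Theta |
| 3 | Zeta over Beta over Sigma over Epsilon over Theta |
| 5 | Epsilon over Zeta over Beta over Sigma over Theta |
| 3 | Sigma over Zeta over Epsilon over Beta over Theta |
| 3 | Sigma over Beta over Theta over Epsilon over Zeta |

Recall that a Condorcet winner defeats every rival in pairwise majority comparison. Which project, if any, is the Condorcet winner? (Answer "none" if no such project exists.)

Head-to-head results (15 reviewers):
Beta vs Epsilon: Beta is ranked higher on 1+3+3 = 7 ballots, Epsilon on 8. Epsilon wins 8–7.
Beta vs Zeta: Beta is ranked higher on 3 ballots, Zeta on 12. Zeta wins 12–3.
Beta vs Theta: 1+3+5+3+3 = 15 for Beta, 0 for Theta — Beta by 15–0.
Beta vs Sigma: Beta preferred on 1+3+5 = 9 ballots; Beta wins 9–6.
Epsilon vs Zeta: 5+3 = 8 for Epsilon, 7 for Zeta — Epsilon by 8–7.
Epsilon vs Theta: Epsilon is ranked higher on 1+3+5+3 = 12 ballots, Theta on 3. Epsilon wins 12–3.
Epsilon vs Sigma: 1+5 = 6 for Epsilon, 9 for Sigma — Sigma by 9–6.
Zeta vs Theta: Zeta preferred on 1+3+5+3 = 12 ballots; Zeta wins 12–3.
Zeta vs Sigma: Zeta is ranked higher on 1+3+5 = 9 ballots, Sigma on 6. Zeta wins 9–6.
Theta vs Sigma: Theta preferred on 0 ballots; Sigma wins 15–0.
Each project drops at least one matchup (Beta loses to Epsilon; Epsilon loses to Sigma; Zeta loses to Epsilon; Theta loses to Beta; Sigma loses to Beta); the cycle Beta > Sigma > Epsilon > Beta rules out a Condorcet winner.

none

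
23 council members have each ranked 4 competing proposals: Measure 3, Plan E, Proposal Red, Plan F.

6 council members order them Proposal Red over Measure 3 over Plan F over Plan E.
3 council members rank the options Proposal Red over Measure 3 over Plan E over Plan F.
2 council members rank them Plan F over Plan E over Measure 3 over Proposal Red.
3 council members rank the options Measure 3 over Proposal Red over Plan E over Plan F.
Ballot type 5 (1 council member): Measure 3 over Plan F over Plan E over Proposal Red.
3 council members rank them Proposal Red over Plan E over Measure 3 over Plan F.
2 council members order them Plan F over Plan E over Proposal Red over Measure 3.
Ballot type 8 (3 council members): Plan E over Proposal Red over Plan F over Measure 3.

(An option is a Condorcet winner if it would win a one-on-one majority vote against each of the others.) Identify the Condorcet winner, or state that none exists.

Proposal Red

Check each pair by majority over 23 ballots:
Measure 3 vs Plan E: Measure 3, 13–10.
Measure 3 vs Proposal Red: Proposal Red wins 17–6.
Measure 3–Plan F: Measure 3 16–7.
Plan E vs Proposal Red: Proposal Red, 15–8.
Plan E vs Plan F: Plan E, 12–11.
Proposal Red vs Plan F: Proposal Red, 18–5.
Proposal Red wins every pairwise contest, so Proposal Red is the Condorcet winner.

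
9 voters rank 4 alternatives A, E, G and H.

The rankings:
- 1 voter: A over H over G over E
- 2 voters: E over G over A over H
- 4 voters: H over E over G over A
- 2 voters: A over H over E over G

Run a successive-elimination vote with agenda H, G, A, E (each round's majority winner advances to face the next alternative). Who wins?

E

Round 1: H vs G — 7–2, H advances.
Round 2: H vs A — 4–5, A advances.
Round 3: A vs E — 3–6, E advances.
The agenda winner is E.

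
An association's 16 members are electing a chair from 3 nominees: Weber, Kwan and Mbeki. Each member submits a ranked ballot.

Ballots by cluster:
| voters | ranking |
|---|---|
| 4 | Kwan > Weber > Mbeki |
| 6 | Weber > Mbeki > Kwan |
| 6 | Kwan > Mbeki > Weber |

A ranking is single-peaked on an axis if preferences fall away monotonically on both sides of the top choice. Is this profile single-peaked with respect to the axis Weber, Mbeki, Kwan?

no

Axis positions: Weber=1, Mbeki=2, Kwan=3.
Cluster 1: ranking walks positions 3-1-2; Weber is ranked above Mbeki even though Mbeki lies between Weber and the peak Kwan on the axis — preferences dip and rise again. Not single-peaked.
Cluster 2 (peak Weber at position 1): ranking walks positions 1-2-3, expanding outward from the peak — single-peaked.
Cluster 3 (peak Kwan at position 3): ranking walks positions 3-2-1, expanding outward from the peak — single-peaked.
Cluster 1 violates single-peakedness, so the profile is not single-peaked on this axis.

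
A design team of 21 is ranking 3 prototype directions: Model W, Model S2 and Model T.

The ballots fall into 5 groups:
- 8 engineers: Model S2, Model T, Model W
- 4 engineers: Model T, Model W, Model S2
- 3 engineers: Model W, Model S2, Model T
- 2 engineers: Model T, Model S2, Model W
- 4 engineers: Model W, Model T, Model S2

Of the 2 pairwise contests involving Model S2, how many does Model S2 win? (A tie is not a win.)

Model S2 against each rival (21 engineers):
Model S2 vs Model W: Model W wins 11–10.
Model S2 vs Model T: 11 to 10, Model S2.
Model S2 beats Model T; loses to Model W — 1 pairwise win.

1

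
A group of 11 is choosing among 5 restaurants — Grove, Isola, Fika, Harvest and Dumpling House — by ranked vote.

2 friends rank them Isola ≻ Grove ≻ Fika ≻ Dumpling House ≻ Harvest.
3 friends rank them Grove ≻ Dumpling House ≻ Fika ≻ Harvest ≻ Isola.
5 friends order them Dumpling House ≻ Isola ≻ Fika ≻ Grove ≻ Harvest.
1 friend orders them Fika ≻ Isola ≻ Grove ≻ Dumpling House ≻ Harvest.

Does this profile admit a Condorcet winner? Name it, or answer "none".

Head-to-head results (11 friends):
Grove vs Isola: Isola, 8–3.
Grove vs Fika: Fika wins 6–5.
Grove vs Harvest: Grove wins 11–0.
Grove vs Dumpling House: Grove, 6–5.
Isola vs Fika: Isola, 7–4.
Isola vs Harvest: Isola wins 8–3.
Isola–Dumpling House: Dumpling House 8–3.
Fika vs Harvest: Fika, 11–0.
Fika–Dumpling House: Dumpling House 8–3.
Harvest–Dumpling House: Dumpling House 11–0.
No restaurant is unbeaten: Grove loses to Isola; Isola loses to Dumpling House; Fika loses to Isola; Harvest loses to Grove; Dumpling House loses to Grove. In particular Grove → Dumpling House → Isola → Grove is a majority cycle — no Condorcet winner exists.

none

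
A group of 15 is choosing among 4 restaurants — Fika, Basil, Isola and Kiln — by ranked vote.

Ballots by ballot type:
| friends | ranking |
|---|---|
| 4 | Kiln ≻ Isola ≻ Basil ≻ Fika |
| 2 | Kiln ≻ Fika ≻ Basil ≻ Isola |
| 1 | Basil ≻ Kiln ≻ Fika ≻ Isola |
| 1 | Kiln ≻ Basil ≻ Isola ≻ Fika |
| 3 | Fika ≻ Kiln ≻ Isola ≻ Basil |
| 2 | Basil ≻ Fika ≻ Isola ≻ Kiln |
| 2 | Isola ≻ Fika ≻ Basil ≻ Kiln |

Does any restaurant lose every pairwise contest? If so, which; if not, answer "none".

none

Pairwise majorities:
Fika vs Basil: 7 to 8, Basil.
Fika vs Isola: Fika preferred on 2+1+3+2 = 8 ballots; Fika wins 8–7.
Fika vs Kiln: Fika preferred on 3+2+2 = 7 ballots; Kiln wins 8–7.
Basil vs Isola: 6 to 9, Isola.
Basil vs Kiln: Basil preferred on 1+2+2 = 5 ballots; Kiln wins 10–5.
Isola vs Kiln: Isola preferred on 2+2 = 4 ballots; Kiln wins 11–4.
Each restaurant has at least one pairwise win (Fika beats Isola; Basil beats Fika; Isola beats Basil; Kiln beats Fika) — no Condorcet loser.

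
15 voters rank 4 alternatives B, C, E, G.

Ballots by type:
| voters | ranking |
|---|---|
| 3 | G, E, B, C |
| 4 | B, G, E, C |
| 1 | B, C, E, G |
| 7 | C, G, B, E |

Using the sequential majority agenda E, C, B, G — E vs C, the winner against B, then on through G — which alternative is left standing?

G

Round 1: E vs C — 7–8, C advances.
Round 2: C vs B — 7–8, B advances.
Round 3: B vs G — 5–10, G advances.
G survives the agenda.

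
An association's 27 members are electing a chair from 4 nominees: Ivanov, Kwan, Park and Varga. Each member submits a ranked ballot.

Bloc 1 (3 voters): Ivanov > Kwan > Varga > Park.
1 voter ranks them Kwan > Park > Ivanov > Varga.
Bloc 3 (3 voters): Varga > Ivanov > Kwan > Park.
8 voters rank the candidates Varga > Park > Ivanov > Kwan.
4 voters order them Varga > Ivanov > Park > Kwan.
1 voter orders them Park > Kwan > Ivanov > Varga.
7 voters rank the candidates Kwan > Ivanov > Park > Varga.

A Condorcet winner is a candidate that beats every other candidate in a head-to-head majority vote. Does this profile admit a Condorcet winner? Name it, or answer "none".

Head-to-head results (27 voters):
Ivanov vs Kwan: Ivanov, 18–9.
Ivanov vs Park: Ivanov, 17–10.
Ivanov vs Varga: Varga, 15–12.
Kwan–Park: Kwan 14–13.
Kwan–Varga: Varga 15–12.
Park vs Varga: Varga, 18–9.
Only Varga has no losses; Varga is the Condorcet winner.

Varga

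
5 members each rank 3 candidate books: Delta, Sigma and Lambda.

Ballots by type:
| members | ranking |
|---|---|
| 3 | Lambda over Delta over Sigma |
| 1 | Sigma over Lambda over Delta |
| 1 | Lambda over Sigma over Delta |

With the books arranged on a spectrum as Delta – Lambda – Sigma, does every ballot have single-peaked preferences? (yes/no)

Axis positions: Delta=1, Lambda=2, Sigma=3.
Type 1 (peak Lambda at position 2): ranking walks positions 2-1-3, expanding outward from the peak — single-peaked.
Type 2 (peak Sigma at position 3): ranking walks positions 3-2-1, expanding outward from the peak — single-peaked.
Type 3 (peak Lambda at position 2): ranking walks positions 2-3-1, expanding outward from the peak — single-peaked.
Every ranking is single-peaked on this axis.

yes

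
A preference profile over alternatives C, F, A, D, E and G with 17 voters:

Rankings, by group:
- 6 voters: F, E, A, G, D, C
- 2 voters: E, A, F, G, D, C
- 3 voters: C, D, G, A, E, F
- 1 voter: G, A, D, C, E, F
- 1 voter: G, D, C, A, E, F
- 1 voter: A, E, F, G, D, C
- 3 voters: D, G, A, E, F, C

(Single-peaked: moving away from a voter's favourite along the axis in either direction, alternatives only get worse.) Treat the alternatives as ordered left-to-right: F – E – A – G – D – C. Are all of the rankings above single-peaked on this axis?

Axis positions: F=1, E=2, A=3, G=4, D=5, C=6.
Group 1 (peak F at position 1): ranking walks positions 1-2-3-4-5-6, expanding outward from the peak — single-peaked.
Group 2 (peak E at position 2): ranking walks positions 2-3-1-4-5-6, expanding outward from the peak — single-peaked.
Group 3 (peak C at position 6): ranking walks positions 6-5-4-3-2-1, expanding outward from the peak — single-peaked.
Group 4 (peak G at position 4): ranking walks positions 4-3-5-6-2-1, expanding outward from the peak — single-peaked.
Group 5 (peak G at position 4): ranking walks positions 4-5-6-3-2-1, expanding outward from the peak — single-peaked.
Group 6 (peak A at position 3): ranking walks positions 3-2-1-4-5-6, expanding outward from the peak — single-peaked.
Group 7 (peak D at position 5): ranking walks positions 5-4-3-2-1-6, expanding outward from the peak — single-peaked.
Every ranking is single-peaked on this axis.

yes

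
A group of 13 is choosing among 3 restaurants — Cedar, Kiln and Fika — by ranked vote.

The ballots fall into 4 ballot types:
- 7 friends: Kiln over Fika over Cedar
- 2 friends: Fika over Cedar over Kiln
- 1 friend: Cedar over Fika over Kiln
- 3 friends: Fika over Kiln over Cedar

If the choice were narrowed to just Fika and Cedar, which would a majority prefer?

Ballots ranking Fika above Cedar: 7 + 2 + 3 = 12.
Ballots ranking Cedar above Fika: 13 − 12 = 1.
Fika wins the head-to-head 12–1.

Fika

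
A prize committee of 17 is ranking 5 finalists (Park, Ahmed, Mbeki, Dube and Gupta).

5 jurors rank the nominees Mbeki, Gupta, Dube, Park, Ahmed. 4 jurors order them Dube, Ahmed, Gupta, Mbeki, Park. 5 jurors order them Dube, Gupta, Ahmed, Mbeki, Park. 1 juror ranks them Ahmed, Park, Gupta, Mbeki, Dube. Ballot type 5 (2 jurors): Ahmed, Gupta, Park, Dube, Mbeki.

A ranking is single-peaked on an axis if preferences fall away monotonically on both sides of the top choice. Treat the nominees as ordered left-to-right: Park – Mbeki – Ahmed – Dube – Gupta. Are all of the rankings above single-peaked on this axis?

no

Axis positions: Park=1, Mbeki=2, Ahmed=3, Dube=4, Gupta=5.
Ballot type 1: ranking walks positions 2-5-4-1-3; Gupta is ranked above Ahmed even though Ahmed lies between Gupta and the peak Mbeki on the axis — preferences dip and rise again. Not single-peaked.
Ballot type 2 (peak Dube at position 4): ranking walks positions 4-3-5-2-1, expanding outward from the peak — single-peaked.
Ballot type 3 (peak Dube at position 4): ranking walks positions 4-5-3-2-1, expanding outward from the peak — single-peaked.
Ballot type 4: ranking walks positions 3-1-5-2-4; Park is ranked above Mbeki even though Mbeki lies between Park and the peak Ahmed on the axis — preferences dip and rise again. Not single-peaked.
Ballot type 5: ranking walks positions 3-5-1-4-2; Gupta is ranked above Dube even though Dube lies between Gupta and the peak Ahmed on the axis — preferences dip and rise again. Not single-peaked.
Ballot type 1 violates single-peakedness, so the profile is not single-peaked on this axis.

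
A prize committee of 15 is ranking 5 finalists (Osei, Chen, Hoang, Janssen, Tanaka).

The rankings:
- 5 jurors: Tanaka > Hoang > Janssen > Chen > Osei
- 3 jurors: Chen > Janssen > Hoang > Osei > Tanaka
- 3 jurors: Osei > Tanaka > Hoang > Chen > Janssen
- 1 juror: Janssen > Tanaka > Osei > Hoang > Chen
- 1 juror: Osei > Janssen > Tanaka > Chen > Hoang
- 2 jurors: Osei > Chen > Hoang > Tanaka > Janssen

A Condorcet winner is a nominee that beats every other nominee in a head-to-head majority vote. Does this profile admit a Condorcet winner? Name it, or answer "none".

Check each pair by majority over 15 ballots:
Osei vs Chen: Osei preferred on 3+1+1+2 = 7 ballots; Chen wins 8–7.
Osei vs Hoang: 3+1+1+2 = 7 for Osei, 8 for Hoang — Hoang by 8–7.
Osei vs Janssen: Osei is ranked higher on 3+1+2 = 6 ballots, Janssen on 9. Janssen wins 9–6.
Osei vs Tanaka: Osei preferred on 3+3+1+2 = 9 ballots; Osei wins 9–6.
Chen vs Hoang: 6 to 9, Hoang.
Chen–Janssen: Chen 8–7.
Chen vs Tanaka: Tanaka wins 10–5.
Hoang vs Janssen: Hoang is ranked higher on 5+3+2 = 10 ballots, Janssen on 5. Hoang wins 10–5.
Hoang vs Tanaka: Hoang is ranked higher on 3+2 = 5 ballots, Tanaka on 10. Tanaka wins 10–5.
Janssen vs Tanaka: Tanaka, 10–5.
Every nominee loses at least once (Osei loses to Chen; Chen loses to Hoang; Hoang loses to Tanaka; Janssen loses to Chen; Tanaka loses to Osei). The majority relation contains the cycle Osei → Tanaka → Chen → Osei, so there is no Condorcet winner.

none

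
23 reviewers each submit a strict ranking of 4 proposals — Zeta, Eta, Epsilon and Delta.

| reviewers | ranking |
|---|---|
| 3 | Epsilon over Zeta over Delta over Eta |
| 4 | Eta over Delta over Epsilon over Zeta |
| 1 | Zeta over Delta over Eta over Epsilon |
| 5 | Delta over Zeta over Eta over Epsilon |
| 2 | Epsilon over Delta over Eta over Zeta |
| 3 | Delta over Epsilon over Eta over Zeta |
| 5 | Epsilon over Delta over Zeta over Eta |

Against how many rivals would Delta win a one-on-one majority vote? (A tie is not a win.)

3

Delta against each rival (23 reviewers):
Delta vs Zeta: 4+5+2+3+5 = 19 for Delta, 4 for Zeta — Delta by 19–4.
Delta vs Eta: Delta, 19–4.
Delta vs Epsilon: Delta wins 13–10.
Delta beats Zeta, Eta, Epsilon — 3 pairwise wins.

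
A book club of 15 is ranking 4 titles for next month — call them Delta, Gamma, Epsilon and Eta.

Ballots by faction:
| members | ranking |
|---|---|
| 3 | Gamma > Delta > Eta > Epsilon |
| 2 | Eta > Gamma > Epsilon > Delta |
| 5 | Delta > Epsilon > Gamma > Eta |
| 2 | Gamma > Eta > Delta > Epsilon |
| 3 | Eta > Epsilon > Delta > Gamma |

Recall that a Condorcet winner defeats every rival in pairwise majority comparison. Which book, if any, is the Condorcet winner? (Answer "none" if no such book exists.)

Delta

Head-to-head results (15 members):
Delta vs Gamma: 8 to 7, Delta.
Delta vs Epsilon: Delta wins 10–5.
Delta vs Eta: Delta wins 8–7.
Gamma vs Epsilon: 7 to 8, Epsilon.
Gamma vs Eta: Gamma, 10–5.
Epsilon vs Eta: 5 to 10, Eta.
Only Delta has no losses; Delta is the Condorcet winner.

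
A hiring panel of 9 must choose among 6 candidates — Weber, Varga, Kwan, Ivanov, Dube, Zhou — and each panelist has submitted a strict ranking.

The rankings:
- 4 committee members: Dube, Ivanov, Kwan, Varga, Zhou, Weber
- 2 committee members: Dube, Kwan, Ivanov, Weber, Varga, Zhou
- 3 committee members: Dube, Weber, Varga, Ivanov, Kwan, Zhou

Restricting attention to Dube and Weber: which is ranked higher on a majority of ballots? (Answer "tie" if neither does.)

Ballots ranking Dube above Weber: 4 + 2 + 3 = 9.
Ballots ranking Weber above Dube: 9 − 9 = 0.
Dube wins the head-to-head 9–0.

Dube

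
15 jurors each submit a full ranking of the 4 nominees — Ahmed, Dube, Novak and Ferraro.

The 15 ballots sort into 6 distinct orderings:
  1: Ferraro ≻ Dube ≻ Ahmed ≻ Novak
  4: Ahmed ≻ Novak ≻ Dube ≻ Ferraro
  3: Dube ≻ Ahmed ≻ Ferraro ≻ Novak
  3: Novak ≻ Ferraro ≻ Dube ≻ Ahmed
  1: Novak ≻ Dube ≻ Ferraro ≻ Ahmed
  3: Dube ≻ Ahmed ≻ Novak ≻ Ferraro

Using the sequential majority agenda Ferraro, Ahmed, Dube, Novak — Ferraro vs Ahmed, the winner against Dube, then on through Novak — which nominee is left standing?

Round 1: Ferraro vs Ahmed — 5–10, Ahmed advances.
Round 2: Ahmed vs Dube — 4–11, Dube advances.
Round 3: Dube vs Novak — 7–8, Novak advances.
Novak survives the agenda.

Novak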